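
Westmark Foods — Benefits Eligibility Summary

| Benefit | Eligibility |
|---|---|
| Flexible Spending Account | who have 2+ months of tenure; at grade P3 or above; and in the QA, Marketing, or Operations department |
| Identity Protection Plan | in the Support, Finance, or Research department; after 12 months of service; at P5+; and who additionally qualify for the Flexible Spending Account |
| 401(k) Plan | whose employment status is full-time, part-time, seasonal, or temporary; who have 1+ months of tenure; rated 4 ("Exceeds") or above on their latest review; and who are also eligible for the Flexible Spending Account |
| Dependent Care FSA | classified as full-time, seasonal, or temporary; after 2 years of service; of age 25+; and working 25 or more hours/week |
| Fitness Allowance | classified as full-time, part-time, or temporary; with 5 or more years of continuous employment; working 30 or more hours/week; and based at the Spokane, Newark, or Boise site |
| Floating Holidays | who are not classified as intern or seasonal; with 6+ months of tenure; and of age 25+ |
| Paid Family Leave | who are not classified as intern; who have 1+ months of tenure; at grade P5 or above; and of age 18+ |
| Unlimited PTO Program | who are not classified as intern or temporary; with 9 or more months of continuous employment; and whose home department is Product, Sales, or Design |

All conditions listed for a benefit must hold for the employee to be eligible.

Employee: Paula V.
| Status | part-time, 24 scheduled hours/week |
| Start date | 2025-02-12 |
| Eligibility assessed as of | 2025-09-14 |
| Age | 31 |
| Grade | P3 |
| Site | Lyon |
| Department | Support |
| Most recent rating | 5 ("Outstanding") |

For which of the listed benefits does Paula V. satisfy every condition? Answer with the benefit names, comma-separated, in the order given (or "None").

Service from 2025-02-12 to 2025-09-14: 214 days.
Flexible Spending Account — service 214 days ≥ 2 months (≈60 days) ✓; grade P3 ≥ P3 ✓; dept Support ✗ → not eligible.
Identity Protection Plan — dept Support ✓; service 214 days < 12 months (≈360 days) ✗ → not eligible.
401(k) Plan — status part-time ✓; service 214 days ≥ 1 month (≈30 days) ✓; rating 5 ≥ 4 ✓; not eligible for Flexible Spending Account ✗ → not eligible.
Dependent Care FSA — status part-time ✗ (requires full-time, seasonal, or temporary) → not eligible.
Fitness Allowance — status part-time ✓; service 214 days < 5 years (≈1825 days) ✗ → not eligible.
Floating Holidays — status part-time ✓ (not excluded); service 214 days ≥ 6 months (≈180 days) ✓; age 31 ≥ 25 ✓ → eligible.
Paid Family Leave — status part-time ✓ (not excluded); service 214 days ≥ 1 month (≈30 days) ✓; grade P3 < P5 ✗ → not eligible.
Unlimited PTO Program — status part-time ✓ (not excluded); service 214 days < 9 months (≈270 days) ✗ → not eligible.

Floating Holidays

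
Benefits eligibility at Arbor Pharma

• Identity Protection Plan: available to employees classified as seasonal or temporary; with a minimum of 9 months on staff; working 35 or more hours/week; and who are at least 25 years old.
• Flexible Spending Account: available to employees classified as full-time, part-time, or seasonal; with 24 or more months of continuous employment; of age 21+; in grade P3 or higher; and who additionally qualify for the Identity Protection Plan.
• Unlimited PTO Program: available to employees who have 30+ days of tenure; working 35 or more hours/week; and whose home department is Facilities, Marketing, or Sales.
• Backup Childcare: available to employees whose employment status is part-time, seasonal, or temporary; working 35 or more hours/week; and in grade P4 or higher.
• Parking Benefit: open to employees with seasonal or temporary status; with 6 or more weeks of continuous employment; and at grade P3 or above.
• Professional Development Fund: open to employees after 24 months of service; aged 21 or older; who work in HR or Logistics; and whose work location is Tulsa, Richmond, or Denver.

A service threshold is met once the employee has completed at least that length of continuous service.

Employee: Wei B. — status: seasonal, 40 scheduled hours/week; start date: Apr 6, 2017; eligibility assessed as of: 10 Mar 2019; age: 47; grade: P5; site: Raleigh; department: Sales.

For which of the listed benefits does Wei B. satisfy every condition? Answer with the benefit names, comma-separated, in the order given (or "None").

Service from Apr 6, 2017 to 10 Mar 2019: 703 days.
Identity Protection Plan — status seasonal ✓; service 703 days ≥ 9 months (≈270 days) ✓; 40 hrs/wk ≥ 35 ✓; age 47 ≥ 25 ✓ → eligible.
Flexible Spending Account — status seasonal ✓; service 703 days < 24 months (≈720 days) ✗ → not eligible.
Unlimited PTO Program — service 703 days ≥ 30 days ✓; 40 hrs/wk ≥ 35 ✓; dept Sales ✓ → eligible.
Backup Childcare — status seasonal ✓; 40 hrs/wk ≥ 35 ✓; grade P5 ≥ P4 ✓ → eligible.
Parking Benefit — status seasonal ✓; service 703 days ≥ 6 weeks (≈42 days) ✓; grade P5 ≥ P3 ✓ → eligible.
Professional Development Fund — service 703 days < 24 months (≈720 days) ✗ → not eligible.

Identity Protection Plan, Unlimited PTO Program, Backup Childcare, Parking Benefit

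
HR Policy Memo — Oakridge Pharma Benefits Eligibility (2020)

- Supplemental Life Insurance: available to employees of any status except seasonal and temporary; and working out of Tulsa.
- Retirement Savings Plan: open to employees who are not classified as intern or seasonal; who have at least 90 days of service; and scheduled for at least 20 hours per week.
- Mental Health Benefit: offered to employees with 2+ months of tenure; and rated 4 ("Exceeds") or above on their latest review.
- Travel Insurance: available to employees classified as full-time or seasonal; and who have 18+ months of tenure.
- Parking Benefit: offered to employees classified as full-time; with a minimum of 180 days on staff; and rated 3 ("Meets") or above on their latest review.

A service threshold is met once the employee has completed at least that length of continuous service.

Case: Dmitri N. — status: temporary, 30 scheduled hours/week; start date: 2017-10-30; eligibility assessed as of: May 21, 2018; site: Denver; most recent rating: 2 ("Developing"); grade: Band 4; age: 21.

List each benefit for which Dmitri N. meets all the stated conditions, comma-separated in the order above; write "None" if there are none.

Retirement Savings Plan

Service from 2017-10-30 to May 21, 2018: 203 days.
Supplemental Life Insurance — status temporary ✗ (excluded) → not eligible.
Retirement Savings Plan — status temporary ✓ (not excluded); service 203 days ≥ 90 days ✓; 30 hrs/wk ≥ 20 ✓ → eligible.
Mental Health Benefit — service 203 days ≥ 2 months (≈60 days) ✓; rating 2 < 4 ✗ → not eligible.
Travel Insurance — status temporary ✗ (requires full-time or seasonal) → not eligible.
Parking Benefit — status temporary ✗ (requires full-time) → not eligible.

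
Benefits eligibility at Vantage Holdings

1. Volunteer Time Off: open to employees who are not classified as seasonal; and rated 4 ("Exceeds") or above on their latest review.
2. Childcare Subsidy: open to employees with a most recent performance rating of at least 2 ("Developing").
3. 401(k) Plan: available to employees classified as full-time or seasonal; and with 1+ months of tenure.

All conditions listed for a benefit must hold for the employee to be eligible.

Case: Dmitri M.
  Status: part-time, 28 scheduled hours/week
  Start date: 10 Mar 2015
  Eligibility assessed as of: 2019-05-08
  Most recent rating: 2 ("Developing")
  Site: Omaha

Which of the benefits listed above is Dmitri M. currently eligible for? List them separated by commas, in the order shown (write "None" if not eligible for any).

Service from 10 Mar 2015 to 2019-05-08: 1520 days.
Volunteer Time Off — status part-time ✓ (not excluded); rating 2 < 4 ✗ → not eligible.
Childcare Subsidy — rating 2 ≥ 2 ✓ → eligible.
401(k) Plan — status part-time ✗ (requires full-time or seasonal) → not eligible.

Childcare Subsidy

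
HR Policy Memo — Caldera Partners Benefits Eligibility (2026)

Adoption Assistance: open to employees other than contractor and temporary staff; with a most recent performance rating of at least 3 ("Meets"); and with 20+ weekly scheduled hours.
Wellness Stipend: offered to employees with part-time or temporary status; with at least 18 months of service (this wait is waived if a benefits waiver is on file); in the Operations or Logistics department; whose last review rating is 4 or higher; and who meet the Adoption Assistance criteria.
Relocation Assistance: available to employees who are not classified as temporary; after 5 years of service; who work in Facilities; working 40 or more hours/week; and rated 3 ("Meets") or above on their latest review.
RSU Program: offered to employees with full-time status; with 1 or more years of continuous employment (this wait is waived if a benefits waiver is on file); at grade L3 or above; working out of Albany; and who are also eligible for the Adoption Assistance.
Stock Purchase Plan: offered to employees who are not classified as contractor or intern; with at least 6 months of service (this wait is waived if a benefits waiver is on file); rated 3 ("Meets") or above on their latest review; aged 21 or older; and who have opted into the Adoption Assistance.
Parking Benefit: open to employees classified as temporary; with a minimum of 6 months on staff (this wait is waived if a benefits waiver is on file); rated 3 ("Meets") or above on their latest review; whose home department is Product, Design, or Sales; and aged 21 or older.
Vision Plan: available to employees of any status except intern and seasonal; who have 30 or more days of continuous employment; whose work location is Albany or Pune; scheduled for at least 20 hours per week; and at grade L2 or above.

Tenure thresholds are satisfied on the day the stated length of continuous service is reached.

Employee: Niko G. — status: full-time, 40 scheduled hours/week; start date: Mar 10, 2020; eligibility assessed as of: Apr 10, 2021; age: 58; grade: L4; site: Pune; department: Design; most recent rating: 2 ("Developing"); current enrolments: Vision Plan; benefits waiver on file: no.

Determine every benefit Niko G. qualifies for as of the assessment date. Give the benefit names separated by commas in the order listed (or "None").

Service from Mar 10, 2020 to Apr 10, 2021: 396 days.
Adoption Assistance — status full-time ✓ (not excluded); rating 2 < 3 ✗ → not eligible.
Wellness Stipend — status full-time ✗ (requires part-time or temporary) → not eligible.
Relocation Assistance — status full-time ✓ (not excluded); service 396 days < 5 years (≈1825 days) ✗ → not eligible.
RSU Program — status full-time ✓; no waiver, service 396 days ≥ 1 year (≈365 days) ✓; grade L4 ≥ L3 ✓; site Pune ✗ (not Albany) → not eligible.
Stock Purchase Plan — status full-time ✓ (not excluded); no waiver, service 396 days ≥ 6 months (≈180 days) ✓; rating 2 < 3 ✗ → not eligible.
Parking Benefit — status full-time ✗ (requires temporary) → not eligible.
Vision Plan — status full-time ✓ (not excluded); service 396 days ≥ 30 days ✓; site Pune ✓; 40 hrs/wk ≥ 20 ✓; grade L4 ≥ L2 ✓ → eligible.

Vision Plan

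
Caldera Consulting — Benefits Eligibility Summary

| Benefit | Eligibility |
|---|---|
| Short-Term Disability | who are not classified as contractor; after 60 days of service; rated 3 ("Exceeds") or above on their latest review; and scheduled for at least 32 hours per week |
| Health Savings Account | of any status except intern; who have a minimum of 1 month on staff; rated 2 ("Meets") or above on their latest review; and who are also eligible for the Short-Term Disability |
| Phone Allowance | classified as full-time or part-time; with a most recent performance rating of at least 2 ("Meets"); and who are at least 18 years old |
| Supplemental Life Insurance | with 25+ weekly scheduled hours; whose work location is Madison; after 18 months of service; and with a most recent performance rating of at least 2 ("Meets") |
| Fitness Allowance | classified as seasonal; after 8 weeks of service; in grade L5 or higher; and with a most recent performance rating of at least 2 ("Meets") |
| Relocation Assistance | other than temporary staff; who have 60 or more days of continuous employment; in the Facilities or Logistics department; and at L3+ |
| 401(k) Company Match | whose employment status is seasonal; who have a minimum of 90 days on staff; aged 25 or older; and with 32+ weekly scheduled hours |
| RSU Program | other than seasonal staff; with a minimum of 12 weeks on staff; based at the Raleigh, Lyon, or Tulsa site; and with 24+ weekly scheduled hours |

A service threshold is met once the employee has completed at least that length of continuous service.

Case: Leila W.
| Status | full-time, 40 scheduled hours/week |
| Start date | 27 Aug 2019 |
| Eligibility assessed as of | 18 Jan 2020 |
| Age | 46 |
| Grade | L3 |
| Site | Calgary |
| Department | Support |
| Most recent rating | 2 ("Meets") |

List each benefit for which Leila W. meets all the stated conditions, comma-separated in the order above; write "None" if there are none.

Service from 27 Aug 2019 to 18 Jan 2020: 144 days.
Short-Term Disability — status full-time ✓ (not excluded); service 144 days ≥ 60 days ✓; rating 2 < 3 ✗ → not eligible.
Health Savings Account — status full-time ✓ (not excluded); service 144 days ≥ 1 month (≈30 days) ✓; rating 2 ≥ 2 ✓; not eligible for Short-Term Disability ✗ → not eligible.
Phone Allowance — status full-time ✓; rating 2 ≥ 2 ✓; age 46 ≥ 18 ✓ → eligible.
Supplemental Life Insurance — 40 hrs/wk ≥ 25 ✓; site Calgary ✗ (not Madison) → not eligible.
Fitness Allowance — status full-time ✗ (requires seasonal) → not eligible.
Relocation Assistance — status full-time ✓ (not excluded); service 144 days ≥ 60 days ✓; dept Support ✗ → not eligible.
401(k) Company Match — status full-time ✗ (requires seasonal) → not eligible.
RSU Program — status full-time ✓ (not excluded); service 144 days ≥ 12 weeks (≈84 days) ✓; site Calgary ✗ (not Raleigh, Lyon, or Tulsa) → not eligible.

Phone Allowance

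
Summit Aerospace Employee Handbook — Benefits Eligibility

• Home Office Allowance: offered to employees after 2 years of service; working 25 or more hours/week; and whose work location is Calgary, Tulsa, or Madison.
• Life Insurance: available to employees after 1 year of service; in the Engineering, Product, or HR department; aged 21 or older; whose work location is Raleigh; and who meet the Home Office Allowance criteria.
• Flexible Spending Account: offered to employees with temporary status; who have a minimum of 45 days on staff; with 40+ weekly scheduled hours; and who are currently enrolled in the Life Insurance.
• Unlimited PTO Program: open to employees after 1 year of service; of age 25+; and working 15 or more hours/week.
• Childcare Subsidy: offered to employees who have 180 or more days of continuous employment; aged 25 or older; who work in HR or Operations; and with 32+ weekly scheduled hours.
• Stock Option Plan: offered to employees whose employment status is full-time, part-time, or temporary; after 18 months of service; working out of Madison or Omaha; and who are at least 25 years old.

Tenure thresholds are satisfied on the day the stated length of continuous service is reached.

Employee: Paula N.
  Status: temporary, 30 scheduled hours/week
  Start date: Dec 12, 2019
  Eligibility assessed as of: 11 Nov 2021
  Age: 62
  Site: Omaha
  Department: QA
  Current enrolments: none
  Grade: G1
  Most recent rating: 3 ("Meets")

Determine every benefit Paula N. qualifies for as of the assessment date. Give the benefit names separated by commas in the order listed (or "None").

Service from Dec 12, 2019 to 11 Nov 2021: 700 days.
Home Office Allowance — service 700 days < 2 years (≈730 days) ✗ → not eligible.
Life Insurance — service 700 days ≥ 1 year (≈365 days) ✓; dept QA ✗ → not eligible.
Flexible Spending Account — status temporary ✓; service 700 days ≥ 45 days ✓; 30 hrs/wk < 40 ✗ → not eligible.
Unlimited PTO Program — service 700 days ≥ 1 year (≈365 days) ✓; age 62 ≥ 25 ✓; 30 hrs/wk ≥ 15 ✓ → eligible.
Childcare Subsidy — service 700 days ≥ 180 days ✓; age 62 ≥ 25 ✓; dept QA ✗ → not eligible.
Stock Option Plan — status temporary ✓; service 700 days ≥ 18 months (≈540 days) ✓; site Omaha ✓; age 62 ≥ 25 ✓ → eligible.

Unlimited PTO Program, Stock Option Plan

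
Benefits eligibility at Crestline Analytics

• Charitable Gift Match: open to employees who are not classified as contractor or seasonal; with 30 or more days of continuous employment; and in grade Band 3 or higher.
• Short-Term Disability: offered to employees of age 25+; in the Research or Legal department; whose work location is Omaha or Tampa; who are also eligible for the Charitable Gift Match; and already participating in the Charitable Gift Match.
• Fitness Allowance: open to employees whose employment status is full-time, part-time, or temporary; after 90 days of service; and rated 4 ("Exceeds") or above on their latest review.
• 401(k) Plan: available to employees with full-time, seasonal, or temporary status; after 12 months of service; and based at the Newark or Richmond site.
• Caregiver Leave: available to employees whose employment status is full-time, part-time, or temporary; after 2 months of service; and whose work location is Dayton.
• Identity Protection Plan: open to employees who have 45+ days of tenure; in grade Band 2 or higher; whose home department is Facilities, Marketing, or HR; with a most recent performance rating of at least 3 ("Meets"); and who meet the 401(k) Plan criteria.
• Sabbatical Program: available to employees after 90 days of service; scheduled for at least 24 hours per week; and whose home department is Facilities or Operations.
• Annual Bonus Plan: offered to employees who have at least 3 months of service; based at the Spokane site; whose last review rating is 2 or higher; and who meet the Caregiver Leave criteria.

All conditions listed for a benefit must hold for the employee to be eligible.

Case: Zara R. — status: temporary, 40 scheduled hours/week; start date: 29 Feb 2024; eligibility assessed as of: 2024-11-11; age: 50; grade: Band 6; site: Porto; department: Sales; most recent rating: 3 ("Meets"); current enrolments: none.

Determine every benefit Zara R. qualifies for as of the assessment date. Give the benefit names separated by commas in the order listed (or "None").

Charitable Gift Match

Service from 29 Feb 2024 to 2024-11-11: 256 days.
Charitable Gift Match — status temporary ✓ (not excluded); service 256 days ≥ 30 days ✓; grade Band 6 ≥ Band 3 ✓ → eligible.
Short-Term Disability — age 50 ≥ 25 ✓; dept Sales ✗ → not eligible.
Fitness Allowance — status temporary ✓; service 256 days ≥ 90 days ✓; rating 3 < 4 ✗ → not eligible.
401(k) Plan — status temporary ✓; service 256 days < 12 months (≈360 days) ✗ → not eligible.
Caregiver Leave — status temporary ✓; service 256 days ≥ 2 months (≈60 days) ✓; site Porto ✗ (not Dayton) → not eligible.
Identity Protection Plan — service 256 days ≥ 45 days ✓; grade Band 6 ≥ Band 2 ✓; dept Sales ✗ → not eligible.
Sabbatical Program — service 256 days ≥ 90 days ✓; 40 hrs/wk ≥ 24 ✓; dept Sales ✗ → not eligible.
Annual Bonus Plan — service 256 days ≥ 3 months (≈90 days) ✓; site Porto ✗ (not Spokane) → not eligible.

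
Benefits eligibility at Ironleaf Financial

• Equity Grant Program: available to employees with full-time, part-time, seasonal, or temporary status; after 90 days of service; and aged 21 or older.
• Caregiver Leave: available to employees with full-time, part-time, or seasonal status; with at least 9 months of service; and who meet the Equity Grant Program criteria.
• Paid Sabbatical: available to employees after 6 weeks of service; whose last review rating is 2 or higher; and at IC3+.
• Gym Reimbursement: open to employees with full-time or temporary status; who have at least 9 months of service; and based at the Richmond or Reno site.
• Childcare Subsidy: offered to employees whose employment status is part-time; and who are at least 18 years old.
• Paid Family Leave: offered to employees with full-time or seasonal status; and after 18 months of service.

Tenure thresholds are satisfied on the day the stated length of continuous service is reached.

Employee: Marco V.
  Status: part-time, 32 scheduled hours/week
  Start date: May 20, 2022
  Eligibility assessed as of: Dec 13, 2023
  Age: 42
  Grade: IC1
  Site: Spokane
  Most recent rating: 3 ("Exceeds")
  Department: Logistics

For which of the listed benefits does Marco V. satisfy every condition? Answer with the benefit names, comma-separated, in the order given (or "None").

Equity Grant Program, Caregiver Leave, Childcare Subsidy

Service from May 20, 2022 to Dec 13, 2023: 572 days.
Equity Grant Program — status part-time ✓; service 572 days ≥ 90 days ✓; age 42 ≥ 21 ✓ → eligible.
Caregiver Leave — status part-time ✓; service 572 days ≥ 9 months (≈270 days) ✓; eligible for Equity Grant Program ✓ → eligible.
Paid Sabbatical — service 572 days ≥ 6 weeks (≈42 days) ✓; rating 3 ≥ 2 ✓; grade IC1 < IC3 ✗ → not eligible.
Gym Reimbursement — status part-time ✗ (requires full-time or temporary) → not eligible.
Childcare Subsidy — status part-time ✓; age 42 ≥ 18 ✓ → eligible.
Paid Family Leave — status part-time ✗ (requires full-time or seasonal) → not eligible.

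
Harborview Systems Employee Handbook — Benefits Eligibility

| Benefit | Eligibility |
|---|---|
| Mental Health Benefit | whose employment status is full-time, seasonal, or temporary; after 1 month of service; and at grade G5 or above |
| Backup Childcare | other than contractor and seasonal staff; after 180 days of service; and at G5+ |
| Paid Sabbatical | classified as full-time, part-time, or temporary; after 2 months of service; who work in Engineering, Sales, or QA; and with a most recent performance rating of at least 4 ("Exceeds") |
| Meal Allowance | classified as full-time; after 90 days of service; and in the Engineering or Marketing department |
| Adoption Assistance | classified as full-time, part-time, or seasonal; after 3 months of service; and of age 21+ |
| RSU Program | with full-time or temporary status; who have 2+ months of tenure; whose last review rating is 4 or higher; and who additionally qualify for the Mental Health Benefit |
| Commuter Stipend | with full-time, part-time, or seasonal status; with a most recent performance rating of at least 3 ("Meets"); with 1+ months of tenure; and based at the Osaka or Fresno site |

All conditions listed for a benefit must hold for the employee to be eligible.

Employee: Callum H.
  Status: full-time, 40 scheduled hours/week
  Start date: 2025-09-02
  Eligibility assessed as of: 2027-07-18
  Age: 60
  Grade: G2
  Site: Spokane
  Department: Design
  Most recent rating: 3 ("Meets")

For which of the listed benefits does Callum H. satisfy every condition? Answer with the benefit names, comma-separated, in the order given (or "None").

Service from 2025-09-02 to 2027-07-18: 684 days.
Mental Health Benefit — status full-time ✓; service 684 days ≥ 1 month (≈30 days) ✓; grade G2 < G5 ✗ → not eligible.
Backup Childcare — status full-time ✓ (not excluded); service 684 days ≥ 180 days ✓; grade G2 < G5 ✗ → not eligible.
Paid Sabbatical — status full-time ✓; service 684 days ≥ 2 months (≈60 days) ✓; dept Design ✗ → not eligible.
Meal Allowance — status full-time ✓; service 684 days ≥ 90 days ✓; dept Design ✗ → not eligible.
Adoption Assistance — status full-time ✓; service 684 days ≥ 3 months (≈90 days) ✓; age 60 ≥ 21 ✓ → eligible.
RSU Program — status full-time ✓; service 684 days ≥ 2 months (≈60 days) ✓; rating 3 < 4 ✗ → not eligible.
Commuter Stipend — status full-time ✓; rating 3 ≥ 3 ✓; service 684 days ≥ 1 month (≈30 days) ✓; site Spokane ✗ (not Osaka or Fresno) → not eligible.

Adoption Assistance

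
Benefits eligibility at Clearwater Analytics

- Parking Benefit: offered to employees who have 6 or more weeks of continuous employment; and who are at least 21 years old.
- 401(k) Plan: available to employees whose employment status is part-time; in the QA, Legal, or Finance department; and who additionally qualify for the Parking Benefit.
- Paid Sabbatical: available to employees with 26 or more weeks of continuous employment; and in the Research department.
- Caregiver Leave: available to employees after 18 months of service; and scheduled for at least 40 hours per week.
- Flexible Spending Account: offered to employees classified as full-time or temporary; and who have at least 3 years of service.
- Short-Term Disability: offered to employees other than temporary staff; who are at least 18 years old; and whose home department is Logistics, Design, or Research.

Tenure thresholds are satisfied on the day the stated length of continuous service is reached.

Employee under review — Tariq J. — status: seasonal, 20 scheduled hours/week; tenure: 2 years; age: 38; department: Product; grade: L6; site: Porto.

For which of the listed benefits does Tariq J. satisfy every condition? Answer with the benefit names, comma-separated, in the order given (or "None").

Parking Benefit — service 2 years ≥ 6 weeks (≈42 days) ✓; age 38 ≥ 21 ✓ → eligible.
401(k) Plan — status seasonal ✗ (requires part-time) → not eligible.
Paid Sabbatical — service 2 years ≥ 26 weeks (≈182 days) ✓; dept Product ✗ → not eligible.
Caregiver Leave — service 2 years ≥ 18 months (≈540 days) ✓; 20 hrs/wk < 40 ✗ → not eligible.
Flexible Spending Account — status seasonal ✗ (requires full-time or temporary) → not eligible.
Short-Term Disability — status seasonal ✓ (not excluded); age 38 ≥ 18 ✓; dept Product ✗ → not eligible.

Parking Benefit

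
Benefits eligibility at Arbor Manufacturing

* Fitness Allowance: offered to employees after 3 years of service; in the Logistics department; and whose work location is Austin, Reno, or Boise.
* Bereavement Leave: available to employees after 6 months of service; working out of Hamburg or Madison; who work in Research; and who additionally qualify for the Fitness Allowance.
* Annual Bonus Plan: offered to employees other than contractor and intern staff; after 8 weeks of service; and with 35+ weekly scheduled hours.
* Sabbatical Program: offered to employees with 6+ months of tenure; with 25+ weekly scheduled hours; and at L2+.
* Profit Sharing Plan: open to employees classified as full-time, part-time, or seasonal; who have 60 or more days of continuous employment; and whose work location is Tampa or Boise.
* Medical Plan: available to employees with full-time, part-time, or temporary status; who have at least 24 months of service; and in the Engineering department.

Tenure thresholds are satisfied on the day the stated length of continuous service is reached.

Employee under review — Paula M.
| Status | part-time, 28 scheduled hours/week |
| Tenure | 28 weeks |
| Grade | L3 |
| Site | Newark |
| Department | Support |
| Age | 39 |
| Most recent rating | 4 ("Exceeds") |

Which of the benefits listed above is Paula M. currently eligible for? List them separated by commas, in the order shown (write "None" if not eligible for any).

Sabbatical Program

Fitness Allowance — service 28 weeks < 3 years (≈1095 days) ✗ → not eligible.
Bereavement Leave — service 28 weeks ≥ 6 months (≈180 days) ✓; site Newark ✗ (not Hamburg or Madison) → not eligible.
Annual Bonus Plan — status part-time ✓ (not excluded); service 28 weeks ≥ 8 weeks ✓; 28 hrs/wk < 35 ✗ → not eligible.
Sabbatical Program — service 28 weeks ≥ 6 months (≈180 days) ✓; 28 hrs/wk ≥ 25 ✓; grade L3 ≥ L2 ✓ → eligible.
Profit Sharing Plan — status part-time ✓; service 28 weeks ≥ 60 days ✓; site Newark ✗ (not Tampa or Boise) → not eligible.
Medical Plan — status part-time ✓; service 28 weeks < 24 months (≈720 days) ✗ → not eligible.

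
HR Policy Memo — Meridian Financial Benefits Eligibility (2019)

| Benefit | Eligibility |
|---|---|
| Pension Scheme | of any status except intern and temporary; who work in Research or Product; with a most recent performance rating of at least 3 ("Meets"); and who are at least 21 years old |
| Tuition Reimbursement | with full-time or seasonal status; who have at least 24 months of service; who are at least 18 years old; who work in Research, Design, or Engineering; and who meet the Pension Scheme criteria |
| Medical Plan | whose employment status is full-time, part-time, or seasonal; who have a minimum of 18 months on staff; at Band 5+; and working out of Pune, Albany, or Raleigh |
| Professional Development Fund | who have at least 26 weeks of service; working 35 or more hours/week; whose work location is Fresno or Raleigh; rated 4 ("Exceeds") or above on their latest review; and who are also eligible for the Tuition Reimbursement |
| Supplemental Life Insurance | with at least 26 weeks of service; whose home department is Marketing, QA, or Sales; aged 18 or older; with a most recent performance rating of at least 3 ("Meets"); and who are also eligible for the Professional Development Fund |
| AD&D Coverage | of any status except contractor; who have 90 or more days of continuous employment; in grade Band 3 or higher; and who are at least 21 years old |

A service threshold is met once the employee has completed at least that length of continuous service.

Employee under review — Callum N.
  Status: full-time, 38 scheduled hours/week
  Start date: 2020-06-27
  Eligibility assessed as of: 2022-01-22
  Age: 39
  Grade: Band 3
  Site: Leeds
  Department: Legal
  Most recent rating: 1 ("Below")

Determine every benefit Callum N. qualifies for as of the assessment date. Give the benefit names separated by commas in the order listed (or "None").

Service from 2020-06-27 to 2022-01-22: 574 days.
Pension Scheme — status full-time ✓ (not excluded); dept Legal ✗ → not eligible.
Tuition Reimbursement — status full-time ✓; service 574 days < 24 months (≈720 days) ✗ → not eligible.
Medical Plan — status full-time ✓; service 574 days ≥ 18 months (≈540 days) ✓; grade Band 3 < Band 5 ✗ → not eligible.
Professional Development Fund — service 574 days ≥ 26 weeks (≈182 days) ✓; 38 hrs/wk ≥ 35 ✓; site Leeds ✗ (not Fresno or Raleigh) → not eligible.
Supplemental Life Insurance — service 574 days ≥ 26 weeks (≈182 days) ✓; dept Legal ✗ → not eligible.
AD&D Coverage — status full-time ✓ (not excluded); service 574 days ≥ 90 days ✓; grade Band 3 ≥ Band 3 ✓; age 39 ≥ 21 ✓ → eligible.

AD&D Coverage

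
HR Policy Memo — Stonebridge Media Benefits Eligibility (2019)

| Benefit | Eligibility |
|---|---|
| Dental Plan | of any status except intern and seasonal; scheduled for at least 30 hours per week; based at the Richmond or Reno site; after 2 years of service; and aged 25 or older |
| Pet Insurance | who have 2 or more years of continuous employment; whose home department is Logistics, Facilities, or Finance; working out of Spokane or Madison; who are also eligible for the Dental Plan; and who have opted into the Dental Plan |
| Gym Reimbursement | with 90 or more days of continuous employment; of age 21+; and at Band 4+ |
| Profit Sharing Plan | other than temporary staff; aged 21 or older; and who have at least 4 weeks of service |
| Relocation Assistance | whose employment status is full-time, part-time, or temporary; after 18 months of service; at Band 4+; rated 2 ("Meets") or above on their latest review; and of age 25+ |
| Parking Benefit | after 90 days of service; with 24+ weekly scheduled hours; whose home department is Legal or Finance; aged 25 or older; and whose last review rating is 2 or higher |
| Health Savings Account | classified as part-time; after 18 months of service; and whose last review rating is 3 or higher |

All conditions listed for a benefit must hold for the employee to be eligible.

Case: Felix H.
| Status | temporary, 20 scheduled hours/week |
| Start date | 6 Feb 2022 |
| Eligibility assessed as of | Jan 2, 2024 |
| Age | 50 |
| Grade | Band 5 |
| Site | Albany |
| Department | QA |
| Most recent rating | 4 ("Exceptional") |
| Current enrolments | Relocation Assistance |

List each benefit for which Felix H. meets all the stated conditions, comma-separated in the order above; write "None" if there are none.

Service from 6 Feb 2022 to Jan 2, 2024: 695 days.
Dental Plan — status temporary ✓ (not excluded); 20 hrs/wk < 30 ✗ → not eligible.
Pet Insurance — service 695 days < 2 years (≈730 days) ✗ → not eligible.
Gym Reimbursement — service 695 days ≥ 90 days ✓; age 50 ≥ 21 ✓; grade Band 5 ≥ Band 4 ✓ → eligible.
Profit Sharing Plan — status temporary ✗ (excluded) → not eligible.
Relocation Assistance — status temporary ✓; service 695 days ≥ 18 months (≈540 days) ✓; grade Band 5 ≥ Band 4 ✓; rating 4 ≥ 2 ✓; age 50 ≥ 25 ✓ → eligible.
Parking Benefit — service 695 days ≥ 90 days ✓; 20 hrs/wk < 24 ✗ → not eligible.
Health Savings Account — status temporary ✗ (requires part-time) → not eligible.

Gym Reimbursement, Relocation Assistance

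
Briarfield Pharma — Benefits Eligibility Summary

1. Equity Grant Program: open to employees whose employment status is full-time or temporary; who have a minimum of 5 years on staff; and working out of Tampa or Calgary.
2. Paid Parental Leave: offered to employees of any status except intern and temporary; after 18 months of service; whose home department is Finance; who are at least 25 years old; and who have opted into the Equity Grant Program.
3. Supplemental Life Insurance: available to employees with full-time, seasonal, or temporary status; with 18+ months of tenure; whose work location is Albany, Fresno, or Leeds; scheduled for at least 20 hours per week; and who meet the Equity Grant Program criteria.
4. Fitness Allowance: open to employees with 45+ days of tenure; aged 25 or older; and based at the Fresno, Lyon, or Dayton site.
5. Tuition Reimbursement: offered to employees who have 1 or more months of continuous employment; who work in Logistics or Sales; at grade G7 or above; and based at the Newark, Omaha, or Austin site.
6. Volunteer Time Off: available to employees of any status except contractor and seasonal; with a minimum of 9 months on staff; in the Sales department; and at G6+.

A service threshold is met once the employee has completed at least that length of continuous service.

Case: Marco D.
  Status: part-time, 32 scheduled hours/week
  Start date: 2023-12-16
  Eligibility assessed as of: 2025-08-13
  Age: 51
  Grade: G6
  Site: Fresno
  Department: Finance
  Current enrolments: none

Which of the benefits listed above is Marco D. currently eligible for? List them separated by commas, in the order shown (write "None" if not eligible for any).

Service from 2023-12-16 to 2025-08-13: 606 days.
Equity Grant Program — status part-time ✗ (requires full-time or temporary) → not eligible.
Paid Parental Leave — status part-time ✓ (not excluded); service 606 days ≥ 18 months (≈540 days) ✓; dept Finance ✓; age 51 ≥ 25 ✓; not enrolled in Equity Grant Program ✗ → not eligible.
Supplemental Life Insurance — status part-time ✗ (requires full-time, seasonal, or temporary) → not eligible.
Fitness Allowance — service 606 days ≥ 45 days ✓; age 51 ≥ 25 ✓; site Fresno ✓ → eligible.
Tuition Reimbursement — service 606 days ≥ 1 month (≈30 days) ✓; dept Finance ✗ → not eligible.
Volunteer Time Off — status part-time ✓ (not excluded); service 606 days ≥ 9 months (≈270 days) ✓; dept Finance ✗ → not eligible.

Fitness Allowance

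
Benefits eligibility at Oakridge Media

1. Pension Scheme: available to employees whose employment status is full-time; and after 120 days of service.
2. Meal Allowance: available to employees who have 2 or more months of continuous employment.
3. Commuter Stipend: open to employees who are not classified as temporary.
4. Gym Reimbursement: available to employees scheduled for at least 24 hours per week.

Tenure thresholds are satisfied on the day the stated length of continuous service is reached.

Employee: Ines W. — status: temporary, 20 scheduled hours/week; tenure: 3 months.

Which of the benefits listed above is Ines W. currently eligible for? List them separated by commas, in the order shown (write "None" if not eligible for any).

Pension Scheme — status temporary ✗ (requires full-time) → not eligible.
Meal Allowance — service 3 months ≥ 2 months ✓ → eligible.
Commuter Stipend — status temporary ✗ (excluded) → not eligible.
Gym Reimbursement — 20 hrs/wk < 24 ✗ → not eligible.

Meal Allowance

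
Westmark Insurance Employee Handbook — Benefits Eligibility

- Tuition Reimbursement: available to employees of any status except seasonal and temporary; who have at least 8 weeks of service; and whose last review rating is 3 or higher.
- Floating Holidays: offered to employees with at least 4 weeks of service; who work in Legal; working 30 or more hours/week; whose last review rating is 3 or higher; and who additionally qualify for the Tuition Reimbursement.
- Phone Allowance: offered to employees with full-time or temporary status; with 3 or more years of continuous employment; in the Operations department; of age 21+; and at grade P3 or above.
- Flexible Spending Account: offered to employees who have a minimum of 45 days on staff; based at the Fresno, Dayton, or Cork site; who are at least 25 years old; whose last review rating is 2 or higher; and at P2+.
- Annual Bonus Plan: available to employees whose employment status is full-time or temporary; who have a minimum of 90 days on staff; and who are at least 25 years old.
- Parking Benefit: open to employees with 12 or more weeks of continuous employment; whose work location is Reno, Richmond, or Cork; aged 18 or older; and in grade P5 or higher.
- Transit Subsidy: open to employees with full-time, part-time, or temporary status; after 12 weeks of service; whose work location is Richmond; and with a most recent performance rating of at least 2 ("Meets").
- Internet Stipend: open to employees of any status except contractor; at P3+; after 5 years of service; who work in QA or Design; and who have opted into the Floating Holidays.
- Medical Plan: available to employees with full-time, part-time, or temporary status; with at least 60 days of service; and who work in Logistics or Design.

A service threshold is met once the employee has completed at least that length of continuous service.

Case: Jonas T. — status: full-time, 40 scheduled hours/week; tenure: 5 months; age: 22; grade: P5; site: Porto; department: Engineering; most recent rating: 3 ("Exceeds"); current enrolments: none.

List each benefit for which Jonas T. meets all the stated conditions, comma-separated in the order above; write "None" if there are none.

Tuition Reimbursement — status full-time ✓ (not excluded); service 5 months ≥ 8 weeks (≈56 days) ✓; rating 3 ≥ 3 ✓ → eligible.
Floating Holidays — service 5 months ≥ 4 weeks (≈28 days) ✓; dept Engineering ✗ → not eligible.
Phone Allowance — status full-time ✓; service 5 months < 3 years (≈1095 days) ✗ → not eligible.
Flexible Spending Account — service 5 months ≥ 45 days ✓; site Porto ✗ (not Fresno, Dayton, or Cork) → not eligible.
Annual Bonus Plan — status full-time ✓; service 5 months ≥ 90 days ✓; age 22 < 25 ✗ → not eligible.
Parking Benefit — service 5 months ≥ 12 weeks (≈84 days) ✓; site Porto ✗ (not Reno, Richmond, or Cork) → not eligible.
Transit Subsidy — status full-time ✓; service 5 months ≥ 12 weeks (≈84 days) ✓; site Porto ✗ (not Richmond) → not eligible.
Internet Stipend — status full-time ✓ (not excluded); grade P5 ≥ P3 ✓; service 5 months < 5 years (≈1825 days) ✗ → not eligible.
Medical Plan — status full-time ✓; service 5 months ≥ 60 days ✓; dept Engineering ✗ → not eligible.

Tuition Reimbursement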